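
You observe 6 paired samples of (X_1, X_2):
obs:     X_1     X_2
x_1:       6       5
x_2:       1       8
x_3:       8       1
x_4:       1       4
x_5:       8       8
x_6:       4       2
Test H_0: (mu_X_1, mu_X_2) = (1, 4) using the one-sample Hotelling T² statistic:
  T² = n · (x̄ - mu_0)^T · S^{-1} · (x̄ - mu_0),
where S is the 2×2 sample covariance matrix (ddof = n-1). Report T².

Step 1 — sample mean vector:
  mean(X_1) = (6 + 1 + 8 + 1 + 8 + 4) / 6 = 28/6 = 4.6667
  mean(X_2) = (5 + 8 + 1 + 4 + 8 + 2) / 6 = 28/6 = 4.6667
  x̄ = (4.6667, 4.6667),  deviation x̄ - mu_0 = (4.6667, 4.6667) - (1, 4) = (3.6667, 0.6667).

Step 2 — sample covariance matrix, S[i,j] = (1/(n-1)) · Σ_k (x_{k,i} - mean_i) · (x_{k,j} - mean_j), divisor n-1 = 5:
  S[X_1,X_1] = ((1.3333)·(1.3333) + (-3.6667)·(-3.6667) + (3.3333)·(3.3333) + (-3.6667)·(-3.6667) + (3.3333)·(3.3333) + (-0.6667)·(-0.6667)) / 5 = 51.3333/5 = 10.2667
  S[X_1,X_2] = ((1.3333)·(0.3333) + (-3.6667)·(3.3333) + (3.3333)·(-3.6667) + (-3.6667)·(-0.6667) + (3.3333)·(3.3333) + (-0.6667)·(-2.6667)) / 5 = -8.6667/5 = -1.7333
  S[X_2,X_2] = ((0.3333)·(0.3333) + (3.3333)·(3.3333) + (-3.6667)·(-3.6667) + (-0.6667)·(-0.6667) + (3.3333)·(3.3333) + (-2.6667)·(-2.6667)) / 5 = 43.3333/5 = 8.6667
  S = [[10.2667, -1.7333],
 [-1.7333, 8.6667]].

Step 3 — invert S. det(S) = 10.2667·8.6667 - (-1.7333)² = 85.9733.
  S^{-1} = (1/det) · [[d, -b], [-b, a]] = [[0.1008, 0.0202],
 [0.0202, 0.1194]].

Step 4 — quadratic form (x̄ - mu_0)^T · S^{-1} · (x̄ - mu_0):
  S^{-1} · (x̄ - mu_0) = (0.3831, 0.1535),
  (x̄ - mu_0)^T · [...] = (3.6667)·(0.3831) + (0.6667)·(0.1535) = 1.5069.

Step 5 — scale by n: T² = 6 · 1.5069 = 9.0416.

T² ≈ 9.0416


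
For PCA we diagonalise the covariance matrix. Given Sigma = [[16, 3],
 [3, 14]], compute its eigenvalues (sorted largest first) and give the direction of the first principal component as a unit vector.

Step 1 — characteristic polynomial of 2×2 Sigma:
  det(Sigma - λI) = λ² - trace · λ + det = 0.
  trace = 16 + 14 = 30, det = 16·14 - (3)² = 215.
Step 2 — discriminant:
  Δ = trace² - 4·det = 900 - 860 = 40.
Step 3 — eigenvalues:
  λ = (trace ± √Δ)/2 = (30 ± 6.3246)/2,
  λ_1 = 18.1623,  λ_2 = 11.8377.

Step 4 — unit eigenvector for λ_1: solve (Sigma - λ_1 I)v = 0. First row:
  (16 - 18.1623)·v_x + (3)·v_y = 0, i.e. (-2.1623)·v_x + (3)·v_y = 0,
  so v ∝ (b, λ_1 - a) = (3, 2.1623) = u.
  ||u|| = √((3)² + (2.1623)²) = √(13.6754) ≈ 3.698,
  v_1 = u/||u|| ≈ (0.8112, 0.5847) (||v_1|| = 1).

λ_1 = 18.1623,  λ_2 = 11.8377;  v_1 ≈ (0.8112, 0.5847)


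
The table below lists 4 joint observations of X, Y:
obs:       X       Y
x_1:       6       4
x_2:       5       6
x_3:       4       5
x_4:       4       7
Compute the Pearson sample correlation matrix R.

Step 1 — column means:
  mean(X) = (6 + 5 + 4 + 4) / 4 = 19/4 = 4.75
  mean(Y) = (4 + 6 + 5 + 7) / 4 = 22/4 = 5.5

Step 2 — sample variances and covariances s[i,j] = (1/(n-1)) · Σ_k (x_{k,i} - mean_i) · (x_{k,j} - mean_j), with n-1 = 3:
  s[X,X] = ((1.25)·(1.25) + (0.25)·(0.25) + (-0.75)·(-0.75) + (-0.75)·(-0.75)) / 3 = 2.75/3 = 0.9167
  s[X,Y] = ((1.25)·(-1.5) + (0.25)·(0.5) + (-0.75)·(-0.5) + (-0.75)·(1.5)) / 3 = -2.5/3 = -0.8333
  s[Y,Y] = ((-1.5)·(-1.5) + (0.5)·(0.5) + (-0.5)·(-0.5) + (1.5)·(1.5)) / 3 = 5/3 = 1.6667
  Sample standard deviations s_i = √(s[i,i]):
  s(X) = √(0.9167) = 0.9574
  s(Y) = √(1.6667) = 1.291

Step 3 — r_{ij} = s_{ij} / (s_i · s_j):
  r[X,X] = 1 (diagonal).
  r[X,Y] = -0.8333 / (0.9574 · 1.291) = -0.8333 / 1.236 = -0.6742
  r[Y,Y] = 1 (diagonal).

R is symmetric with unit diagonal. Assembling:

R = [[1, -0.6742],
 [-0.6742, 1]]


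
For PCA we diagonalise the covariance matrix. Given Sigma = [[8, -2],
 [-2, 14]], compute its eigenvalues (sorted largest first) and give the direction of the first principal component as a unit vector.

Step 1 — characteristic polynomial of 2×2 Sigma:
  det(Sigma - λI) = λ² - trace · λ + det = 0.
  trace = 8 + 14 = 22, det = 8·14 - (-2)² = 108.
Step 2 — discriminant:
  Δ = trace² - 4·det = 484 - 432 = 52.
Step 3 — eigenvalues:
  λ = (trace ± √Δ)/2 = (22 ± 7.2111)/2,
  λ_1 = 14.6056,  λ_2 = 7.3944.

Step 4 — unit eigenvector for λ_1: solve (Sigma - λ_1 I)v = 0. First row:
  (8 - 14.6056)·v_x + (-2)·v_y = 0, i.e. (-6.6056)·v_x + (-2)·v_y = 0,
  so v ∝ (b, λ_1 - a) = (-2, 6.6056); multiply by -1 so the first entry is positive: u = (2, -6.6056).
  ||u|| = √((2)² + (-6.6056)²) = √(47.6333) ≈ 6.9017,
  v_1 = u/||u|| ≈ (0.2898, -0.9571) (||v_1|| = 1).

λ_1 = 14.6056,  λ_2 = 7.3944;  v_1 ≈ (0.2898, -0.9571)


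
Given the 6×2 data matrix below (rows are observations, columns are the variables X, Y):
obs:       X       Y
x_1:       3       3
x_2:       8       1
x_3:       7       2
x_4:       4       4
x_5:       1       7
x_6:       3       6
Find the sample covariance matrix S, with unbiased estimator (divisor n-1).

Step 1 — column means:
  mean(X) = (3 + 8 + 7 + 4 + 1 + 3) / 6 = 26/6 = 4.3333
  mean(Y) = (3 + 1 + 2 + 4 + 7 + 6) / 6 = 23/6 = 3.8333

Step 2 — sample covariance S[i,j] = (1/(n-1)) · Σ_k (x_{k,i} - mean_i) · (x_{k,j} - mean_j), with n-1 = 5.
  S[X,X] = ((-1.3333)·(-1.3333) + (3.6667)·(3.6667) + (2.6667)·(2.6667) + (-0.3333)·(-0.3333) + (-3.3333)·(-3.3333) + (-1.3333)·(-1.3333)) / 5 = 35.3333/5 = 7.0667
  S[X,Y] = ((-1.3333)·(-0.8333) + (3.6667)·(-2.8333) + (2.6667)·(-1.8333) + (-0.3333)·(0.1667) + (-3.3333)·(3.1667) + (-1.3333)·(2.1667)) / 5 = -27.6667/5 = -5.5333
  S[Y,Y] = ((-0.8333)·(-0.8333) + (-2.8333)·(-2.8333) + (-1.8333)·(-1.8333) + (0.1667)·(0.1667) + (3.1667)·(3.1667) + (2.1667)·(2.1667)) / 5 = 26.8333/5 = 5.3667

S is symmetric (S[j,i] = S[i,j]). Assembling:

S = [[7.0667, -5.5333],
 [-5.5333, 5.3667]]


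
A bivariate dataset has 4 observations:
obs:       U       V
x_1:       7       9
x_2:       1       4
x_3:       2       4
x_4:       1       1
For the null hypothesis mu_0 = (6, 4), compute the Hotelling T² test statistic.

Step 1 — sample mean vector:
  mean(U) = (7 + 1 + 2 + 1) / 4 = 11/4 = 2.75
  mean(V) = (9 + 4 + 4 + 1) / 4 = 18/4 = 4.5
  x̄ = (2.75, 4.5),  deviation x̄ - mu_0 = (2.75, 4.5) - (6, 4) = (-3.25, 0.5).

Step 2 — sample covariance matrix, S[i,j] = (1/(n-1)) · Σ_k (x_{k,i} - mean_i) · (x_{k,j} - mean_j), divisor n-1 = 3:
  S[U,U] = ((4.25)·(4.25) + (-1.75)·(-1.75) + (-0.75)·(-0.75) + (-1.75)·(-1.75)) / 3 = 24.75/3 = 8.25
  S[U,V] = ((4.25)·(4.5) + (-1.75)·(-0.5) + (-0.75)·(-0.5) + (-1.75)·(-3.5)) / 3 = 26.5/3 = 8.8333
  S[V,V] = ((4.5)·(4.5) + (-0.5)·(-0.5) + (-0.5)·(-0.5) + (-3.5)·(-3.5)) / 3 = 33/3 = 11
  S = [[8.25, 8.8333],
 [8.8333, 11]].

Step 3 — invert S. det(S) = 8.25·11 - (8.8333)² = 12.7222.
  S^{-1} = (1/det) · [[d, -b], [-b, a]] = [[0.8646, -0.6943],
 [-0.6943, 0.6485]].

Step 4 — quadratic form (x̄ - mu_0)^T · S^{-1} · (x̄ - mu_0):
  S^{-1} · (x̄ - mu_0) = (-3.1572, 2.5808),
  (x̄ - mu_0)^T · [...] = (-3.25)·(-3.1572) + (0.5)·(2.5808) = 11.5513.

Step 5 — scale by n: T² = 4 · 11.5513 = 46.2052.

T² ≈ 46.2052


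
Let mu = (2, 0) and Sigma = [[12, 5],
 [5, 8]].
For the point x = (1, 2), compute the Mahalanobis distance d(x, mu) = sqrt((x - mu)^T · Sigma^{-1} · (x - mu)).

Step 1 — centre the observation: (x - mu) = (-1, 2).

Step 2 — invert Sigma. det(Sigma) = 12·8 - (5)² = 71.
  Sigma^{-1} = (1/det) · [[d, -b], [-b, a]] = [[0.1127, -0.0704],
 [-0.0704, 0.169]].

Step 3 — form the quadratic (x - mu)^T · Sigma^{-1} · (x - mu):
  Sigma^{-1} · (x - mu) = (-0.2535, 0.4085).
  (x - mu)^T · [Sigma^{-1} · (x - mu)] = (-1)·(-0.2535) + (2)·(0.4085) = 1.0704.

Step 4 — take square root: d = √(1.0704) ≈ 1.0346.

d(x, mu) = √(1.0704) ≈ 1.0346


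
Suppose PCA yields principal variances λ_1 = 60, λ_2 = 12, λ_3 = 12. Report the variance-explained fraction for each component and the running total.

Step 1 — total variance = trace(Sigma) = Σ λ_i = 60 + 12 + 12 = 84.

Step 2 — fraction explained by component i = λ_i / Σ λ:
  PC1: 60/84 = 0.7143
  PC2: 12/84 = 0.1429
  PC3: 12/84 = 0.1429

Step 3 — cumulative fraction after k components = (λ_1 + ... + λ_k) / Σ λ:
  k = 1: 60/84 = 0.7143
  k = 2: (60 + 12)/84 = 72/84 = 0.8571
  k = 3: (60 + 12 + 12)/84 = 84/84 = 1

Summary (fraction, with percent):

explained: PC1 0.7143 (71.43%), PC2 0.1429 (14.29%), PC3 0.1429 (14.29%);  cumulative: 0.7143, 0.8571, 1


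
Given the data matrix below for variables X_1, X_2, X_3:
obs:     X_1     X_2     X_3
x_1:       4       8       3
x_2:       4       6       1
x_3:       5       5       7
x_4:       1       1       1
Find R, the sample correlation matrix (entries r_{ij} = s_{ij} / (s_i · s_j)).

Step 1 — column means:
  mean(X_1) = (4 + 4 + 5 + 1) / 4 = 14/4 = 3.5
  mean(X_2) = (8 + 6 + 5 + 1) / 4 = 20/4 = 5
  mean(X_3) = (3 + 1 + 7 + 1) / 4 = 12/4 = 3

Step 2 — sample variances and covariances s[i,j] = (1/(n-1)) · Σ_k (x_{k,i} - mean_i) · (x_{k,j} - mean_j), with n-1 = 3:
  s[X_1,X_1] = ((0.5)·(0.5) + (0.5)·(0.5) + (1.5)·(1.5) + (-2.5)·(-2.5)) / 3 = 9/3 = 3
  s[X_1,X_2] = ((0.5)·(3) + (0.5)·(1) + (1.5)·(0) + (-2.5)·(-4)) / 3 = 12/3 = 4
  s[X_1,X_3] = ((0.5)·(0) + (0.5)·(-2) + (1.5)·(4) + (-2.5)·(-2)) / 3 = 10/3 = 3.3333
  s[X_2,X_2] = ((3)·(3) + (1)·(1) + (0)·(0) + (-4)·(-4)) / 3 = 26/3 = 8.6667
  s[X_2,X_3] = ((3)·(0) + (1)·(-2) + (0)·(4) + (-4)·(-2)) / 3 = 6/3 = 2
  s[X_3,X_3] = ((0)·(0) + (-2)·(-2) + (4)·(4) + (-2)·(-2)) / 3 = 24/3 = 8
  Sample standard deviations s_i = √(s[i,i]):
  s(X_1) = √(3) = 1.7321
  s(X_2) = √(8.6667) = 2.9439
  s(X_3) = √(8) = 2.8284

Step 3 — r_{ij} = s_{ij} / (s_i · s_j):
  r[X_1,X_1] = 1 (diagonal).
  r[X_1,X_2] = 4 / (1.7321 · 2.9439) = 4 / 5.099 = 0.7845
  r[X_1,X_3] = 3.3333 / (1.7321 · 2.8284) = 3.3333 / 4.899 = 0.6804
  r[X_2,X_2] = 1 (diagonal).
  r[X_2,X_3] = 2 / (2.9439 · 2.8284) = 2 / 8.3267 = 0.2402
  r[X_3,X_3] = 1 (diagonal).

R is symmetric with unit diagonal. Assembling:

R = [[1, 0.7845, 0.6804],
 [0.7845, 1, 0.2402],
 [0.6804, 0.2402, 1]]


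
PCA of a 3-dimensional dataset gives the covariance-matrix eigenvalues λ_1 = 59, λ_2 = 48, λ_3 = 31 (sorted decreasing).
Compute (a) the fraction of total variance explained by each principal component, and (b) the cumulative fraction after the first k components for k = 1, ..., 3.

Step 1 — total variance = trace(Sigma) = Σ λ_i = 59 + 48 + 31 = 138.

Step 2 — fraction explained by component i = λ_i / Σ λ:
  PC1: 59/138 = 0.4275
  PC2: 48/138 = 0.3478
  PC3: 31/138 = 0.2246

Step 3 — cumulative fraction after k components = (λ_1 + ... + λ_k) / Σ λ:
  k = 1: 59/138 = 0.4275
  k = 2: (59 + 48)/138 = 107/138 = 0.7754
  k = 3: (59 + 48 + 31)/138 = 138/138 = 1

Summary (fraction, with percent):

explained: PC1 0.4275 (42.75%), PC2 0.3478 (34.78%), PC3 0.2246 (22.46%);  cumulative: 0.4275, 0.7754, 1


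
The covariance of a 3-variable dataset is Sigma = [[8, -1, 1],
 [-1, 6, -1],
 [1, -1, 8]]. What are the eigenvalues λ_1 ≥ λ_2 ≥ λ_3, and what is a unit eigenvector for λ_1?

Step 1 — characteristic polynomial p(λ) = det(λI - Sigma) = λ³ - tr·λ² + c_1·λ - det, where tr = trace, c_1 = sum of the principal 2×2 minors, det = det(Sigma):
  tr = 8 + 6 + 8 = 22,
  c_1 = (8·6 - (-1)²) + (8·8 - (1)²) + (6·8 - (-1)²) = 47 + 63 + 47 = 157,
  det = 8·(6·8 - (-1)²) - (-1)·((-1)·8 - (-1)·(1)) + (1)·((-1)·(-1) - 6·(1)) = 8·(47) - (-1)·(-7) + (1)·(-5) = 364.
  So p(λ) = λ³ - 22λ² + 157λ - 364.
Step 2 — look for an integer root (rational root theorem: any rational root is an integer divisor of 364). Testing λ = 7:
  p(7) = 343 - 1078 + 1099 - 364 = 0  ✓
  Dividing out (λ - 7): p(λ) = (λ - 7)(λ² - 15λ + 52).
Step 3 — remaining eigenvalues from the quadratic λ² - 15λ + 52 = 0:
  Δ = 15² - 4·52 = 225 - 208 = 17,  λ = (15 ± √17)/2 = (15 ± 4.1231)/2 ≈ 9.5616 or 5.4384.
  Sorted: λ_1 = 9.5616,  λ_2 = 7,  λ_3 = 5.4384  (check: sum = 22 = tr ✓).

Step 4 — unit eigenvector for λ_1 ≈ 9.5616: v spans the null space of (Sigma - λ_1 I), whose rows are
  r_1 = (-1.5616, -1, 1),  r_2 = (-1, -3.5616, -1),  r_3 = (1, -1, -1.5616).
  v is orthogonal to every row, so take v ∝ r_1 × r_2 = ((-1)·(-1) - (1)·(-3.5616), (1)·(-1) - (-1.5616)·(-1), (-1.5616)·(-3.5616) - (-1)·(-1)) ≈ (4.5616, -2.5616, 4.5616).
  Let u = (4.5616, -2.5616, 4.5616).
  ||u|| = √((4.5616)² + (-2.5616)² + (4.5616)²) = √(48.1771) ≈ 6.941,  v_1 = u/||u|| ≈ (0.6572, -0.369, 0.6572) (||v_1|| = 1).

λ_1 = 9.5616,  λ_2 = 7,  λ_3 = 5.4384;  v_1 ≈ (0.6572, -0.369, 0.6572)


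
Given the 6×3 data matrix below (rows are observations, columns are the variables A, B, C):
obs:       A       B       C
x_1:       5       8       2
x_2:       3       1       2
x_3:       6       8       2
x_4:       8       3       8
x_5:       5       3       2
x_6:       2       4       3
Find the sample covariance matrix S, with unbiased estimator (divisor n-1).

Step 1 — column means:
  mean(A) = (5 + 3 + 6 + 8 + 5 + 2) / 6 = 29/6 = 4.8333
  mean(B) = (8 + 1 + 8 + 3 + 3 + 4) / 6 = 27/6 = 4.5
  mean(C) = (2 + 2 + 2 + 8 + 2 + 3) / 6 = 19/6 = 3.1667

Step 2 — sample covariance S[i,j] = (1/(n-1)) · Σ_k (x_{k,i} - mean_i) · (x_{k,j} - mean_j), with n-1 = 5.
  S[A,A] = ((0.1667)·(0.1667) + (-1.8333)·(-1.8333) + (1.1667)·(1.1667) + (3.1667)·(3.1667) + (0.1667)·(0.1667) + (-2.8333)·(-2.8333)) / 5 = 22.8333/5 = 4.5667
  S[A,B] = ((0.1667)·(3.5) + (-1.8333)·(-3.5) + (1.1667)·(3.5) + (3.1667)·(-1.5) + (0.1667)·(-1.5) + (-2.8333)·(-0.5)) / 5 = 7.5/5 = 1.5
  S[A,C] = ((0.1667)·(-1.1667) + (-1.8333)·(-1.1667) + (1.1667)·(-1.1667) + (3.1667)·(4.8333) + (0.1667)·(-1.1667) + (-2.8333)·(-0.1667)) / 5 = 16.1667/5 = 3.2333
  S[B,B] = ((3.5)·(3.5) + (-3.5)·(-3.5) + (3.5)·(3.5) + (-1.5)·(-1.5) + (-1.5)·(-1.5) + (-0.5)·(-0.5)) / 5 = 41.5/5 = 8.3
  S[B,C] = ((3.5)·(-1.1667) + (-3.5)·(-1.1667) + (3.5)·(-1.1667) + (-1.5)·(4.8333) + (-1.5)·(-1.1667) + (-0.5)·(-0.1667)) / 5 = -9.5/5 = -1.9
  S[C,C] = ((-1.1667)·(-1.1667) + (-1.1667)·(-1.1667) + (-1.1667)·(-1.1667) + (4.8333)·(4.8333) + (-1.1667)·(-1.1667) + (-0.1667)·(-0.1667)) / 5 = 28.8333/5 = 5.7667

S is symmetric (S[j,i] = S[i,j]). Assembling:

S = [[4.5667, 1.5, 3.2333],
 [1.5, 8.3, -1.9],
 [3.2333, -1.9, 5.7667]]


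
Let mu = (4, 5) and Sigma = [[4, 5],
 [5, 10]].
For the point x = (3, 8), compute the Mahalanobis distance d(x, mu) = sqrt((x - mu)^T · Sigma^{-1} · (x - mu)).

Step 1 — centre the observation: (x - mu) = (-1, 3).

Step 2 — invert Sigma. det(Sigma) = 4·10 - (5)² = 15.
  Sigma^{-1} = (1/det) · [[d, -b], [-b, a]] = [[0.6667, -0.3333],
 [-0.3333, 0.2667]].

Step 3 — form the quadratic (x - mu)^T · Sigma^{-1} · (x - mu):
  Sigma^{-1} · (x - mu) = (-1.6667, 1.1333).
  (x - mu)^T · [Sigma^{-1} · (x - mu)] = (-1)·(-1.6667) + (3)·(1.1333) = 5.0667.

Step 4 — take square root: d = √(5.0667) ≈ 2.2509.

d(x, mu) = √(5.0667) ≈ 2.2509


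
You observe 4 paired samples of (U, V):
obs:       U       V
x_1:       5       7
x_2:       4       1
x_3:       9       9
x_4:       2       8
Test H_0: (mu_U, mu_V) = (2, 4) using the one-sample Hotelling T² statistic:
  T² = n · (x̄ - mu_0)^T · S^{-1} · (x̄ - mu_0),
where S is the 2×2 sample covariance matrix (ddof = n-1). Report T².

Step 1 — sample mean vector:
  mean(U) = (5 + 4 + 9 + 2) / 4 = 20/4 = 5
  mean(V) = (7 + 1 + 9 + 8) / 4 = 25/4 = 6.25
  x̄ = (5, 6.25),  deviation x̄ - mu_0 = (5, 6.25) - (2, 4) = (3, 2.25).

Step 2 — sample covariance matrix, S[i,j] = (1/(n-1)) · Σ_k (x_{k,i} - mean_i) · (x_{k,j} - mean_j), divisor n-1 = 3:
  S[U,U] = ((0)·(0) + (-1)·(-1) + (4)·(4) + (-3)·(-3)) / 3 = 26/3 = 8.6667
  S[U,V] = ((0)·(0.75) + (-1)·(-5.25) + (4)·(2.75) + (-3)·(1.75)) / 3 = 11/3 = 3.6667
  S[V,V] = ((0.75)·(0.75) + (-5.25)·(-5.25) + (2.75)·(2.75) + (1.75)·(1.75)) / 3 = 38.75/3 = 12.9167
  S = [[8.6667, 3.6667],
 [3.6667, 12.9167]].

Step 3 — invert S. det(S) = 8.6667·12.9167 - (3.6667)² = 98.5.
  S^{-1} = (1/det) · [[d, -b], [-b, a]] = [[0.1311, -0.0372],
 [-0.0372, 0.088]].

Step 4 — quadratic form (x̄ - mu_0)^T · S^{-1} · (x̄ - mu_0):
  S^{-1} · (x̄ - mu_0) = (0.3096, 0.0863),
  (x̄ - mu_0)^T · [...] = (3)·(0.3096) + (2.25)·(0.0863) = 1.1231.

Step 5 — scale by n: T² = 4 · 1.1231 = 4.4924.

T² ≈ 4.4924


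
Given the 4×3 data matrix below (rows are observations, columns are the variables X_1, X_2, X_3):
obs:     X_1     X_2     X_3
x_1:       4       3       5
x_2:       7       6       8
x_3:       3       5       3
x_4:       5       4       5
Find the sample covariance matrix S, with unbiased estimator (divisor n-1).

Step 1 — column means:
  mean(X_1) = (4 + 7 + 3 + 5) / 4 = 19/4 = 4.75
  mean(X_2) = (3 + 6 + 5 + 4) / 4 = 18/4 = 4.5
  mean(X_3) = (5 + 8 + 3 + 5) / 4 = 21/4 = 5.25

Step 2 — sample covariance S[i,j] = (1/(n-1)) · Σ_k (x_{k,i} - mean_i) · (x_{k,j} - mean_j), with n-1 = 3.
  S[X_1,X_1] = ((-0.75)·(-0.75) + (2.25)·(2.25) + (-1.75)·(-1.75) + (0.25)·(0.25)) / 3 = 8.75/3 = 2.9167
  S[X_1,X_2] = ((-0.75)·(-1.5) + (2.25)·(1.5) + (-1.75)·(0.5) + (0.25)·(-0.5)) / 3 = 3.5/3 = 1.1667
  S[X_1,X_3] = ((-0.75)·(-0.25) + (2.25)·(2.75) + (-1.75)·(-2.25) + (0.25)·(-0.25)) / 3 = 10.25/3 = 3.4167
  S[X_2,X_2] = ((-1.5)·(-1.5) + (1.5)·(1.5) + (0.5)·(0.5) + (-0.5)·(-0.5)) / 3 = 5/3 = 1.6667
  S[X_2,X_3] = ((-1.5)·(-0.25) + (1.5)·(2.75) + (0.5)·(-2.25) + (-0.5)·(-0.25)) / 3 = 3.5/3 = 1.1667
  S[X_3,X_3] = ((-0.25)·(-0.25) + (2.75)·(2.75) + (-2.25)·(-2.25) + (-0.25)·(-0.25)) / 3 = 12.75/3 = 4.25

S is symmetric (S[j,i] = S[i,j]). Assembling:

S = [[2.9167, 1.1667, 3.4167],
 [1.1667, 1.6667, 1.1667],
 [3.4167, 1.1667, 4.25]]


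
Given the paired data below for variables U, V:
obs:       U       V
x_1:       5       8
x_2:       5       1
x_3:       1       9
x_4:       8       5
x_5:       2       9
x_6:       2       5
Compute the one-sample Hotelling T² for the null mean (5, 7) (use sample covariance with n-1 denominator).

Step 1 — sample mean vector:
  mean(U) = (5 + 5 + 1 + 8 + 2 + 2) / 6 = 23/6 = 3.8333
  mean(V) = (8 + 1 + 9 + 5 + 9 + 5) / 6 = 37/6 = 6.1667
  x̄ = (3.8333, 6.1667),  deviation x̄ - mu_0 = (3.8333, 6.1667) - (5, 7) = (-1.1667, -0.8333).

Step 2 — sample covariance matrix, S[i,j] = (1/(n-1)) · Σ_k (x_{k,i} - mean_i) · (x_{k,j} - mean_j), divisor n-1 = 5:
  S[U,U] = ((1.1667)·(1.1667) + (1.1667)·(1.1667) + (-2.8333)·(-2.8333) + (4.1667)·(4.1667) + (-1.8333)·(-1.8333) + (-1.8333)·(-1.8333)) / 5 = 34.8333/5 = 6.9667
  S[U,V] = ((1.1667)·(1.8333) + (1.1667)·(-5.1667) + (-2.8333)·(2.8333) + (4.1667)·(-1.1667) + (-1.8333)·(2.8333) + (-1.8333)·(-1.1667)) / 5 = -19.8333/5 = -3.9667
  S[V,V] = ((1.8333)·(1.8333) + (-5.1667)·(-5.1667) + (2.8333)·(2.8333) + (-1.1667)·(-1.1667) + (2.8333)·(2.8333) + (-1.1667)·(-1.1667)) / 5 = 48.8333/5 = 9.7667
  S = [[6.9667, -3.9667],
 [-3.9667, 9.7667]].

Step 3 — invert S. det(S) = 6.9667·9.7667 - (-3.9667)² = 52.3067.
  S^{-1} = (1/det) · [[d, -b], [-b, a]] = [[0.1867, 0.0758],
 [0.0758, 0.1332]].

Step 4 — quadratic form (x̄ - mu_0)^T · S^{-1} · (x̄ - mu_0):
  S^{-1} · (x̄ - mu_0) = (-0.281, -0.1995),
  (x̄ - mu_0)^T · [...] = (-1.1667)·(-0.281) + (-0.8333)·(-0.1995) = 0.4941.

Step 5 — scale by n: T² = 6 · 0.4941 = 2.9646.

T² ≈ 2.9646


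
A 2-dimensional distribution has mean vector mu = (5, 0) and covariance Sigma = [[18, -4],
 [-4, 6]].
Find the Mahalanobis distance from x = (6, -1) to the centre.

Step 1 — centre the observation: (x - mu) = (1, -1).

Step 2 — invert Sigma. det(Sigma) = 18·6 - (-4)² = 92.
  Sigma^{-1} = (1/det) · [[d, -b], [-b, a]] = [[0.0652, 0.0435],
 [0.0435, 0.1957]].

Step 3 — form the quadratic (x - mu)^T · Sigma^{-1} · (x - mu):
  Sigma^{-1} · (x - mu) = (0.0217, -0.1522).
  (x - mu)^T · [Sigma^{-1} · (x - mu)] = (1)·(0.0217) + (-1)·(-0.1522) = 0.1739.

Step 4 — take square root: d = √(0.1739) ≈ 0.417.

d(x, mu) = √(0.1739) ≈ 0.417


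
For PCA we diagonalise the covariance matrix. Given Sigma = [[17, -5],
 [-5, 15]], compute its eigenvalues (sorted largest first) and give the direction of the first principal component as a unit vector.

Step 1 — characteristic polynomial of 2×2 Sigma:
  det(Sigma - λI) = λ² - trace · λ + det = 0.
  trace = 17 + 15 = 32, det = 17·15 - (-5)² = 230.
Step 2 — discriminant:
  Δ = trace² - 4·det = 1024 - 920 = 104.
Step 3 — eigenvalues:
  λ = (trace ± √Δ)/2 = (32 ± 10.198)/2,
  λ_1 = 21.099,  λ_2 = 10.901.

Step 4 — unit eigenvector for λ_1: solve (Sigma - λ_1 I)v = 0. First row:
  (17 - 21.099)·v_x + (-5)·v_y = 0, i.e. (-4.099)·v_x + (-5)·v_y = 0,
  so v ∝ (b, λ_1 - a) = (-5, 4.099); multiply by -1 so the first entry is positive: u = (5, -4.099).
  ||u|| = √((5)² + (-4.099)²) = √(41.802) ≈ 6.4654,
  v_1 = u/||u|| ≈ (0.7733, -0.634) (||v_1|| = 1).

λ_1 = 21.099,  λ_2 = 10.901;  v_1 ≈ (0.7733, -0.634)


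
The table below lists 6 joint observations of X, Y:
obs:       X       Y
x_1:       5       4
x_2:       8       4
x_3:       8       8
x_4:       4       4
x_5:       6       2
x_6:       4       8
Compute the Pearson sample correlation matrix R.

Step 1 — column means:
  mean(X) = (5 + 8 + 8 + 4 + 6 + 4) / 6 = 35/6 = 5.8333
  mean(Y) = (4 + 4 + 8 + 4 + 2 + 8) / 6 = 30/6 = 5

Step 2 — sample variances and covariances s[i,j] = (1/(n-1)) · Σ_k (x_{k,i} - mean_i) · (x_{k,j} - mean_j), with n-1 = 5:
  s[X,X] = ((-0.8333)·(-0.8333) + (2.1667)·(2.1667) + (2.1667)·(2.1667) + (-1.8333)·(-1.8333) + (0.1667)·(0.1667) + (-1.8333)·(-1.8333)) / 5 = 16.8333/5 = 3.3667
  s[X,Y] = ((-0.8333)·(-1) + (2.1667)·(-1) + (2.1667)·(3) + (-1.8333)·(-1) + (0.1667)·(-3) + (-1.8333)·(3)) / 5 = 1/5 = 0.2
  s[Y,Y] = ((-1)·(-1) + (-1)·(-1) + (3)·(3) + (-1)·(-1) + (-3)·(-3) + (3)·(3)) / 5 = 30/5 = 6
  Sample standard deviations s_i = √(s[i,i]):
  s(X) = √(3.3667) = 1.8348
  s(Y) = √(6) = 2.4495

Step 3 — r_{ij} = s_{ij} / (s_i · s_j):
  r[X,X] = 1 (diagonal).
  r[X,Y] = 0.2 / (1.8348 · 2.4495) = 0.2 / 4.4944 = 0.0445
  r[Y,Y] = 1 (diagonal).

R is symmetric with unit diagonal. Assembling:

R = [[1, 0.0445],
 [0.0445, 1]]


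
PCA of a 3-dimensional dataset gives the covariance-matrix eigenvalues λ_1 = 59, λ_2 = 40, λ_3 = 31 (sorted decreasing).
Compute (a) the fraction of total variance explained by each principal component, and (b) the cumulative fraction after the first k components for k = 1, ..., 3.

Step 1 — total variance = trace(Sigma) = Σ λ_i = 59 + 40 + 31 = 130.

Step 2 — fraction explained by component i = λ_i / Σ λ:
  PC1: 59/130 = 0.4538
  PC2: 40/130 = 0.3077
  PC3: 31/130 = 0.2385

Step 3 — cumulative fraction after k components = (λ_1 + ... + λ_k) / Σ λ:
  k = 1: 59/130 = 0.4538
  k = 2: (59 + 40)/130 = 99/130 = 0.7615
  k = 3: (59 + 40 + 31)/130 = 130/130 = 1

Summary (fraction, with percent):

explained: PC1 0.4538 (45.38%), PC2 0.3077 (30.77%), PC3 0.2385 (23.85%);  cumulative: 0.4538, 0.7615, 1


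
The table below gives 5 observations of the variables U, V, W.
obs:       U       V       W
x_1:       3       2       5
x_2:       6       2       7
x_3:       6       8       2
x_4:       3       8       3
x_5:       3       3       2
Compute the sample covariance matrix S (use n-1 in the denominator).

Step 1 — column means:
  mean(U) = (3 + 6 + 6 + 3 + 3) / 5 = 21/5 = 4.2
  mean(V) = (2 + 2 + 8 + 8 + 3) / 5 = 23/5 = 4.6
  mean(W) = (5 + 7 + 2 + 3 + 2) / 5 = 19/5 = 3.8

Step 2 — sample covariance S[i,j] = (1/(n-1)) · Σ_k (x_{k,i} - mean_i) · (x_{k,j} - mean_j), with n-1 = 4.
  S[U,U] = ((-1.2)·(-1.2) + (1.8)·(1.8) + (1.8)·(1.8) + (-1.2)·(-1.2) + (-1.2)·(-1.2)) / 4 = 10.8/4 = 2.7
  S[U,V] = ((-1.2)·(-2.6) + (1.8)·(-2.6) + (1.8)·(3.4) + (-1.2)·(3.4) + (-1.2)·(-1.6)) / 4 = 2.4/4 = 0.6
  S[U,W] = ((-1.2)·(1.2) + (1.8)·(3.2) + (1.8)·(-1.8) + (-1.2)·(-0.8) + (-1.2)·(-1.8)) / 4 = 4.2/4 = 1.05
  S[V,V] = ((-2.6)·(-2.6) + (-2.6)·(-2.6) + (3.4)·(3.4) + (3.4)·(3.4) + (-1.6)·(-1.6)) / 4 = 39.2/4 = 9.8
  S[V,W] = ((-2.6)·(1.2) + (-2.6)·(3.2) + (3.4)·(-1.8) + (3.4)·(-0.8) + (-1.6)·(-1.8)) / 4 = -17.4/4 = -4.35
  S[W,W] = ((1.2)·(1.2) + (3.2)·(3.2) + (-1.8)·(-1.8) + (-0.8)·(-0.8) + (-1.8)·(-1.8)) / 4 = 18.8/4 = 4.7

S is symmetric (S[j,i] = S[i,j]). Assembling:

S = [[2.7, 0.6, 1.05],
 [0.6, 9.8, -4.35],
 [1.05, -4.35, 4.7]]


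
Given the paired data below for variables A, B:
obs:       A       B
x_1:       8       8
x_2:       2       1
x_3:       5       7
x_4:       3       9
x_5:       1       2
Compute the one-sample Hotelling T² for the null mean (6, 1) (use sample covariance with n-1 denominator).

Step 1 — sample mean vector:
  mean(A) = (8 + 2 + 5 + 3 + 1) / 5 = 19/5 = 3.8
  mean(B) = (8 + 1 + 7 + 9 + 2) / 5 = 27/5 = 5.4
  x̄ = (3.8, 5.4),  deviation x̄ - mu_0 = (3.8, 5.4) - (6, 1) = (-2.2, 4.4).

Step 2 — sample covariance matrix, S[i,j] = (1/(n-1)) · Σ_k (x_{k,i} - mean_i) · (x_{k,j} - mean_j), divisor n-1 = 4:
  S[A,A] = ((4.2)·(4.2) + (-1.8)·(-1.8) + (1.2)·(1.2) + (-0.8)·(-0.8) + (-2.8)·(-2.8)) / 4 = 30.8/4 = 7.7
  S[A,B] = ((4.2)·(2.6) + (-1.8)·(-4.4) + (1.2)·(1.6) + (-0.8)·(3.6) + (-2.8)·(-3.4)) / 4 = 27.4/4 = 6.85
  S[B,B] = ((2.6)·(2.6) + (-4.4)·(-4.4) + (1.6)·(1.6) + (3.6)·(3.6) + (-3.4)·(-3.4)) / 4 = 53.2/4 = 13.3
  S = [[7.7, 6.85],
 [6.85, 13.3]].

Step 3 — invert S. det(S) = 7.7·13.3 - (6.85)² = 55.4875.
  S^{-1} = (1/det) · [[d, -b], [-b, a]] = [[0.2397, -0.1235],
 [-0.1235, 0.1388]].

Step 4 — quadratic form (x̄ - mu_0)^T · S^{-1} · (x̄ - mu_0):
  S^{-1} · (x̄ - mu_0) = (-1.0705, 0.8822),
  (x̄ - mu_0)^T · [...] = (-2.2)·(-1.0705) + (4.4)·(0.8822) = 6.2367.

Step 5 — scale by n: T² = 5 · 6.2367 = 31.1836.

T² ≈ 31.1836


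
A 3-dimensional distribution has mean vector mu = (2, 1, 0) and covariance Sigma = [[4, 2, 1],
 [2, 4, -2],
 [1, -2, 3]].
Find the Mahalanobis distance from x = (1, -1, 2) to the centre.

Step 1 — centre the observation: (x - mu) = (-1, -2, 2).

Step 2 — invert Sigma (cofactor / det for 3×3, or solve directly):
  Sigma^{-1} = [[1, -1, -1],
 [-1, 1.375, 1.25],
 [-1, 1.25, 1.5]].

Step 3 — form the quadratic (x - mu)^T · Sigma^{-1} · (x - mu):
  Sigma^{-1} · (x - mu) = (-1, 0.75, 1.5).
  (x - mu)^T · [Sigma^{-1} · (x - mu)] = (-1)·(-1) + (-2)·(0.75) + (2)·(1.5) = 2.5.

Step 4 — take square root: d = √(2.5) ≈ 1.5811.

d(x, mu) = √(2.5) ≈ 1.5811


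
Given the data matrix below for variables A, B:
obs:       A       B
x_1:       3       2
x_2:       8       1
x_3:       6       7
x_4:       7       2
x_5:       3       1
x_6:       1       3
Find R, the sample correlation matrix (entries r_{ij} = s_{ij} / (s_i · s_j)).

Step 1 — column means:
  mean(A) = (3 + 8 + 6 + 7 + 3 + 1) / 6 = 28/6 = 4.6667
  mean(B) = (2 + 1 + 7 + 2 + 1 + 3) / 6 = 16/6 = 2.6667

Step 2 — sample variances and covariances s[i,j] = (1/(n-1)) · Σ_k (x_{k,i} - mean_i) · (x_{k,j} - mean_j), with n-1 = 5:
  s[A,A] = ((-1.6667)·(-1.6667) + (3.3333)·(3.3333) + (1.3333)·(1.3333) + (2.3333)·(2.3333) + (-1.6667)·(-1.6667) + (-3.6667)·(-3.6667)) / 5 = 37.3333/5 = 7.4667
  s[A,B] = ((-1.6667)·(-0.6667) + (3.3333)·(-1.6667) + (1.3333)·(4.3333) + (2.3333)·(-0.6667) + (-1.6667)·(-1.6667) + (-3.6667)·(0.3333)) / 5 = 1.3333/5 = 0.2667
  s[B,B] = ((-0.6667)·(-0.6667) + (-1.6667)·(-1.6667) + (4.3333)·(4.3333) + (-0.6667)·(-0.6667) + (-1.6667)·(-1.6667) + (0.3333)·(0.3333)) / 5 = 25.3333/5 = 5.0667
  Sample standard deviations s_i = √(s[i,i]):
  s(A) = √(7.4667) = 2.7325
  s(B) = √(5.0667) = 2.2509

Step 3 — r_{ij} = s_{ij} / (s_i · s_j):
  r[A,A] = 1 (diagonal).
  r[A,B] = 0.2667 / (2.7325 · 2.2509) = 0.2667 / 6.1507 = 0.0434
  r[B,B] = 1 (diagonal).

R is symmetric with unit diagonal. Assembling:

R = [[1, 0.0434],
 [0.0434, 1]]


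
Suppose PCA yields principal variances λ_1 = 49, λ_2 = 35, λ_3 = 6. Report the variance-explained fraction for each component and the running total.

Step 1 — total variance = trace(Sigma) = Σ λ_i = 49 + 35 + 6 = 90.

Step 2 — fraction explained by component i = λ_i / Σ λ:
  PC1: 49/90 = 0.5444
  PC2: 35/90 = 0.3889
  PC3: 6/90 = 0.0667

Step 3 — cumulative fraction after k components = (λ_1 + ... + λ_k) / Σ λ:
  k = 1: 49/90 = 0.5444
  k = 2: (49 + 35)/90 = 84/90 = 0.9333
  k = 3: (49 + 35 + 6)/90 = 90/90 = 1

Summary (fraction, with percent):

explained: PC1 0.5444 (54.44%), PC2 0.3889 (38.89%), PC3 0.0667 (6.67%);  cumulative: 0.5444, 0.9333, 1


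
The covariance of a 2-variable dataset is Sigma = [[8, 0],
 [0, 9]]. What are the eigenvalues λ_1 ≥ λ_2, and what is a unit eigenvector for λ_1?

Step 1 — characteristic polynomial of 2×2 Sigma:
  det(Sigma - λI) = λ² - trace · λ + det = 0.
  trace = 8 + 9 = 17, det = 8·9 - (0)² = 72.
Step 2 — discriminant:
  Δ = trace² - 4·det = 289 - 288 = 1.
Step 3 — eigenvalues:
  λ = (trace ± √Δ)/2 = (17 ± 1)/2,
  λ_1 = 9,  λ_2 = 8.

Step 4 — unit eigenvector for λ_1: Sigma is diagonal, so its eigenvectors are the coordinate axes. λ_1 = 9 is the diagonal entry on the second coordinate axis, hence
  v_1 = (0, 1) (||v_1|| = 1).

λ_1 = 9,  λ_2 = 8;  v_1 ≈ (0, 1)


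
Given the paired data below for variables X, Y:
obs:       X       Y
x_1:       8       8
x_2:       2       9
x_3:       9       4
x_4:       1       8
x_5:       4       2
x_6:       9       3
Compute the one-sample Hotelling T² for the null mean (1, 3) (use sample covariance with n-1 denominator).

Step 1 — sample mean vector:
  mean(X) = (8 + 2 + 9 + 1 + 4 + 9) / 6 = 33/6 = 5.5
  mean(Y) = (8 + 9 + 4 + 8 + 2 + 3) / 6 = 34/6 = 5.6667
  x̄ = (5.5, 5.6667),  deviation x̄ - mu_0 = (5.5, 5.6667) - (1, 3) = (4.5, 2.6667).

Step 2 — sample covariance matrix, S[i,j] = (1/(n-1)) · Σ_k (x_{k,i} - mean_i) · (x_{k,j} - mean_j), divisor n-1 = 5:
  S[X,X] = ((2.5)·(2.5) + (-3.5)·(-3.5) + (3.5)·(3.5) + (-4.5)·(-4.5) + (-1.5)·(-1.5) + (3.5)·(3.5)) / 5 = 65.5/5 = 13.1
  S[X,Y] = ((2.5)·(2.3333) + (-3.5)·(3.3333) + (3.5)·(-1.6667) + (-4.5)·(2.3333) + (-1.5)·(-3.6667) + (3.5)·(-2.6667)) / 5 = -26/5 = -5.2
  S[Y,Y] = ((2.3333)·(2.3333) + (3.3333)·(3.3333) + (-1.6667)·(-1.6667) + (2.3333)·(2.3333) + (-3.6667)·(-3.6667) + (-2.6667)·(-2.6667)) / 5 = 45.3333/5 = 9.0667
  S = [[13.1, -5.2],
 [-5.2, 9.0667]].

Step 3 — invert S. det(S) = 13.1·9.0667 - (-5.2)² = 91.7333.
  S^{-1} = (1/det) · [[d, -b], [-b, a]] = [[0.0988, 0.0567],
 [0.0567, 0.1428]].

Step 4 — quadratic form (x̄ - mu_0)^T · S^{-1} · (x̄ - mu_0):
  S^{-1} · (x̄ - mu_0) = (0.5959, 0.6359),
  (x̄ - mu_0)^T · [...] = (4.5)·(0.5959) + (2.6667)·(0.6359) = 4.3774.

Step 5 — scale by n: T² = 6 · 4.3774 = 26.2645.

T² ≈ 26.2645


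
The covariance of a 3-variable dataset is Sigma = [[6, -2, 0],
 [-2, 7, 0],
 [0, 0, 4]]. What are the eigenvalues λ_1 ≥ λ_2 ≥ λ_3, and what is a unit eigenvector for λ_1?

Step 1 — characteristic polynomial p(λ) = det(λI - Sigma) = λ³ - tr·λ² + c_1·λ - det, where tr = trace, c_1 = sum of the principal 2×2 minors, det = det(Sigma):
  tr = 6 + 7 + 4 = 17,
  c_1 = (6·7 - (-2)²) + (6·4 - (0)²) + (7·4 - (0)²) = 38 + 24 + 28 = 90,
  det = 6·(7·4 - (0)²) - (-2)·((-2)·4 - (0)·(0)) + (0)·((-2)·(0) - 7·(0)) = 6·(28) - (-2)·(-8) + (0)·(0) = 152.
  So p(λ) = λ³ - 17λ² + 90λ - 152.
Step 2 — look for an integer root (rational root theorem: any rational root is an integer divisor of 152). Testing λ = 4:
  p(4) = 64 - 272 + 360 - 152 = 0  ✓
  Dividing out (λ - 4): p(λ) = (λ - 4)(λ² - 13λ + 38).
Step 3 — remaining eigenvalues from the quadratic λ² - 13λ + 38 = 0:
  Δ = 13² - 4·38 = 169 - 152 = 17,  λ = (13 ± √17)/2 = (13 ± 4.1231)/2 ≈ 8.5616 or 4.4384.
  Sorted: λ_1 = 8.5616,  λ_2 = 4.4384,  λ_3 = 4  (check: sum = 17 = tr ✓).

Step 4 — unit eigenvector for λ_1 ≈ 8.5616: v spans the null space of (Sigma - λ_1 I), whose rows are
  r_1 = (-2.5616, -2, 0),  r_2 = (-2, -1.5616, 0),  r_3 = (0, 0, -4.5616).
  v is orthogonal to every row, so take v ∝ r_1 × r_3 = ((-2)·(-4.5616) - (0)·(0), (0)·(0) - (-2.5616)·(-4.5616), (-2.5616)·(0) - (-2)·(0)) ≈ (9.1231, -11.6847, 0).
  Let u = (9.1231, -11.6847, 0).
  ||u|| = √((9.1231)² + (-11.6847)² + (0)²) = √(219.7623) ≈ 14.8244,  v_1 = u/||u|| ≈ (0.6154, -0.7882, 0) (||v_1|| = 1).

λ_1 = 8.5616,  λ_2 = 4.4384,  λ_3 = 4;  v_1 ≈ (0.6154, -0.7882, 0)


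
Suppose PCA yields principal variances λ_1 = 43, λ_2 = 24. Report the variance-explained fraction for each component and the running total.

Step 1 — total variance = trace(Sigma) = Σ λ_i = 43 + 24 = 67.

Step 2 — fraction explained by component i = λ_i / Σ λ:
  PC1: 43/67 = 0.6418
  PC2: 24/67 = 0.3582

Step 3 — cumulative fraction after k components = (λ_1 + ... + λ_k) / Σ λ:
  k = 1: 43/67 = 0.6418
  k = 2: (43 + 24)/67 = 67/67 = 1

Summary (fraction, with percent):

explained: PC1 0.6418 (64.18%), PC2 0.3582 (35.82%);  cumulative: 0.6418, 1


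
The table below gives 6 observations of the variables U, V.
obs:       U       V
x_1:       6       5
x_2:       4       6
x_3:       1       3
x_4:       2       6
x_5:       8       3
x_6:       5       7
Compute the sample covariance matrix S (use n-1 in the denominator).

Step 1 — column means:
  mean(U) = (6 + 4 + 1 + 2 + 8 + 5) / 6 = 26/6 = 4.3333
  mean(V) = (5 + 6 + 3 + 6 + 3 + 7) / 6 = 30/6 = 5

Step 2 — sample covariance S[i,j] = (1/(n-1)) · Σ_k (x_{k,i} - mean_i) · (x_{k,j} - mean_j), with n-1 = 5.
  S[U,U] = ((1.6667)·(1.6667) + (-0.3333)·(-0.3333) + (-3.3333)·(-3.3333) + (-2.3333)·(-2.3333) + (3.6667)·(3.6667) + (0.6667)·(0.6667)) / 5 = 33.3333/5 = 6.6667
  S[U,V] = ((1.6667)·(0) + (-0.3333)·(1) + (-3.3333)·(-2) + (-2.3333)·(1) + (3.6667)·(-2) + (0.6667)·(2)) / 5 = -2/5 = -0.4
  S[V,V] = ((0)·(0) + (1)·(1) + (-2)·(-2) + (1)·(1) + (-2)·(-2) + (2)·(2)) / 5 = 14/5 = 2.8

S is symmetric (S[j,i] = S[i,j]). Assembling:

S = [[6.6667, -0.4],
 [-0.4, 2.8]]


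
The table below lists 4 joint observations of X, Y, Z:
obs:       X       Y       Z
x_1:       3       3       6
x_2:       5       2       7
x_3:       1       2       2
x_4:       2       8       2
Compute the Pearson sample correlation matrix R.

Step 1 — column means:
  mean(X) = (3 + 5 + 1 + 2) / 4 = 11/4 = 2.75
  mean(Y) = (3 + 2 + 2 + 8) / 4 = 15/4 = 3.75
  mean(Z) = (6 + 7 + 2 + 2) / 4 = 17/4 = 4.25

Step 2 — sample variances and covariances s[i,j] = (1/(n-1)) · Σ_k (x_{k,i} - mean_i) · (x_{k,j} - mean_j), with n-1 = 3:
  s[X,X] = ((0.25)·(0.25) + (2.25)·(2.25) + (-1.75)·(-1.75) + (-0.75)·(-0.75)) / 3 = 8.75/3 = 2.9167
  s[X,Y] = ((0.25)·(-0.75) + (2.25)·(-1.75) + (-1.75)·(-1.75) + (-0.75)·(4.25)) / 3 = -4.25/3 = -1.4167
  s[X,Z] = ((0.25)·(1.75) + (2.25)·(2.75) + (-1.75)·(-2.25) + (-0.75)·(-2.25)) / 3 = 12.25/3 = 4.0833
  s[Y,Y] = ((-0.75)·(-0.75) + (-1.75)·(-1.75) + (-1.75)·(-1.75) + (4.25)·(4.25)) / 3 = 24.75/3 = 8.25
  s[Y,Z] = ((-0.75)·(1.75) + (-1.75)·(2.75) + (-1.75)·(-2.25) + (4.25)·(-2.25)) / 3 = -11.75/3 = -3.9167
  s[Z,Z] = ((1.75)·(1.75) + (2.75)·(2.75) + (-2.25)·(-2.25) + (-2.25)·(-2.25)) / 3 = 20.75/3 = 6.9167
  Sample standard deviations s_i = √(s[i,i]):
  s(X) = √(2.9167) = 1.7078
  s(Y) = √(8.25) = 2.8723
  s(Z) = √(6.9167) = 2.63

Step 3 — r_{ij} = s_{ij} / (s_i · s_j):
  r[X,X] = 1 (diagonal).
  r[X,Y] = -1.4167 / (1.7078 · 2.8723) = -1.4167 / 4.9054 = -0.2888
  r[X,Z] = 4.0833 / (1.7078 · 2.63) = 4.0833 / 4.4915 = 0.9091
  r[Y,Y] = 1 (diagonal).
  r[Y,Z] = -3.9167 / (2.8723 · 2.63) = -3.9167 / 7.554 = -0.5185
  r[Z,Z] = 1 (diagonal).

R is symmetric with unit diagonal. Assembling:

R = [[1, -0.2888, 0.9091],
 [-0.2888, 1, -0.5185],
 [0.9091, -0.5185, 1]]


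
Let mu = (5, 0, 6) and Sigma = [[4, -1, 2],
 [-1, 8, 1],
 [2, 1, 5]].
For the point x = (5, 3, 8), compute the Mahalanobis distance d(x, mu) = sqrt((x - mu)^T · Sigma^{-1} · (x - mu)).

Step 1 — centre the observation: (x - mu) = (0, 3, 2).

Step 2 — invert Sigma (cofactor / det for 3×3, or solve directly):
  Sigma^{-1} = [[0.3391, 0.0609, -0.1478],
 [0.0609, 0.1391, -0.0522],
 [-0.1478, -0.0522, 0.2696]].

Step 3 — form the quadratic (x - mu)^T · Sigma^{-1} · (x - mu):
  Sigma^{-1} · (x - mu) = (-0.113, 0.313, 0.3826).
  (x - mu)^T · [Sigma^{-1} · (x - mu)] = (0)·(-0.113) + (3)·(0.313) + (2)·(0.3826) = 1.7043.

Step 4 — take square root: d = √(1.7043) ≈ 1.3055.

d(x, mu) = √(1.7043) ≈ 1.3055


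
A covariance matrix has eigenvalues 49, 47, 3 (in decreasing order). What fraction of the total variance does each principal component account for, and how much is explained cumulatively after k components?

Step 1 — total variance = trace(Sigma) = Σ λ_i = 49 + 47 + 3 = 99.

Step 2 — fraction explained by component i = λ_i / Σ λ:
  PC1: 49/99 = 0.4949
  PC2: 47/99 = 0.4747
  PC3: 3/99 = 0.0303

Step 3 — cumulative fraction after k components = (λ_1 + ... + λ_k) / Σ λ:
  k = 1: 49/99 = 0.4949
  k = 2: (49 + 47)/99 = 96/99 = 0.9697
  k = 3: (49 + 47 + 3)/99 = 99/99 = 1

Summary (fraction, with percent):

explained: PC1 0.4949 (49.49%), PC2 0.4747 (47.47%), PC3 0.0303 (3.03%);  cumulative: 0.4949, 0.9697, 1


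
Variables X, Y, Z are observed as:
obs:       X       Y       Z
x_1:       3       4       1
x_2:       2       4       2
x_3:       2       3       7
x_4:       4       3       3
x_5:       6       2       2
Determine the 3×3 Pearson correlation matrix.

Step 1 — column means:
  mean(X) = (3 + 2 + 2 + 4 + 6) / 5 = 17/5 = 3.4
  mean(Y) = (4 + 4 + 3 + 3 + 2) / 5 = 16/5 = 3.2
  mean(Z) = (1 + 2 + 7 + 3 + 2) / 5 = 15/5 = 3

Step 2 — sample variances and covariances s[i,j] = (1/(n-1)) · Σ_k (x_{k,i} - mean_i) · (x_{k,j} - mean_j), with n-1 = 4:
  s[X,X] = ((-0.4)·(-0.4) + (-1.4)·(-1.4) + (-1.4)·(-1.4) + (0.6)·(0.6) + (2.6)·(2.6)) / 4 = 11.2/4 = 2.8
  s[X,Y] = ((-0.4)·(0.8) + (-1.4)·(0.8) + (-1.4)·(-0.2) + (0.6)·(-0.2) + (2.6)·(-1.2)) / 4 = -4.4/4 = -1.1
  s[X,Z] = ((-0.4)·(-2) + (-1.4)·(-1) + (-1.4)·(4) + (0.6)·(0) + (2.6)·(-1)) / 4 = -6/4 = -1.5
  s[Y,Y] = ((0.8)·(0.8) + (0.8)·(0.8) + (-0.2)·(-0.2) + (-0.2)·(-0.2) + (-1.2)·(-1.2)) / 4 = 2.8/4 = 0.7
  s[Y,Z] = ((0.8)·(-2) + (0.8)·(-1) + (-0.2)·(4) + (-0.2)·(0) + (-1.2)·(-1)) / 4 = -2/4 = -0.5
  s[Z,Z] = ((-2)·(-2) + (-1)·(-1) + (4)·(4) + (0)·(0) + (-1)·(-1)) / 4 = 22/4 = 5.5
  Sample standard deviations s_i = √(s[i,i]):
  s(X) = √(2.8) = 1.6733
  s(Y) = √(0.7) = 0.8367
  s(Z) = √(5.5) = 2.3452

Step 3 — r_{ij} = s_{ij} / (s_i · s_j):
  r[X,X] = 1 (diagonal).
  r[X,Y] = -1.1 / (1.6733 · 0.8367) = -1.1 / 1.4 = -0.7857
  r[X,Z] = -1.5 / (1.6733 · 2.3452) = -1.5 / 3.9243 = -0.3822
  r[Y,Y] = 1 (diagonal).
  r[Y,Z] = -0.5 / (0.8367 · 2.3452) = -0.5 / 1.9621 = -0.2548
  r[Z,Z] = 1 (diagonal).

R is symmetric with unit diagonal. Assembling:

R = [[1, -0.7857, -0.3822],
 [-0.7857, 1, -0.2548],
 [-0.3822, -0.2548, 1]]


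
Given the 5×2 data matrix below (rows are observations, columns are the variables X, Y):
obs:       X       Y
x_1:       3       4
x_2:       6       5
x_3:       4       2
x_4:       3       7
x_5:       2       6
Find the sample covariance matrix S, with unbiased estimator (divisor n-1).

Step 1 — column means:
  mean(X) = (3 + 6 + 4 + 3 + 2) / 5 = 18/5 = 3.6
  mean(Y) = (4 + 5 + 2 + 7 + 6) / 5 = 24/5 = 4.8

Step 2 — sample covariance S[i,j] = (1/(n-1)) · Σ_k (x_{k,i} - mean_i) · (x_{k,j} - mean_j), with n-1 = 4.
  S[X,X] = ((-0.6)·(-0.6) + (2.4)·(2.4) + (0.4)·(0.4) + (-0.6)·(-0.6) + (-1.6)·(-1.6)) / 4 = 9.2/4 = 2.3
  S[X,Y] = ((-0.6)·(-0.8) + (2.4)·(0.2) + (0.4)·(-2.8) + (-0.6)·(2.2) + (-1.6)·(1.2)) / 4 = -3.4/4 = -0.85
  S[Y,Y] = ((-0.8)·(-0.8) + (0.2)·(0.2) + (-2.8)·(-2.8) + (2.2)·(2.2) + (1.2)·(1.2)) / 4 = 14.8/4 = 3.7

S is symmetric (S[j,i] = S[i,j]). Assembling:

S = [[2.3, -0.85],
 [-0.85, 3.7]]


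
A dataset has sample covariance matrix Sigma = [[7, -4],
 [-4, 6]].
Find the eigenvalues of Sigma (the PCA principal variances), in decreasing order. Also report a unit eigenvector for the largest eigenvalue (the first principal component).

Step 1 — characteristic polynomial of 2×2 Sigma:
  det(Sigma - λI) = λ² - trace · λ + det = 0.
  trace = 7 + 6 = 13, det = 7·6 - (-4)² = 26.
Step 2 — discriminant:
  Δ = trace² - 4·det = 169 - 104 = 65.
Step 3 — eigenvalues:
  λ = (trace ± √Δ)/2 = (13 ± 8.0623)/2,
  λ_1 = 10.5311,  λ_2 = 2.4689.

Step 4 — unit eigenvector for λ_1: solve (Sigma - λ_1 I)v = 0. First row:
  (7 - 10.5311)·v_x + (-4)·v_y = 0, i.e. (-3.5311)·v_x + (-4)·v_y = 0,
  so v ∝ (b, λ_1 - a) = (-4, 3.5311); multiply by -1 so the first entry is positive: u = (4, -3.5311).
  ||u|| = √((4)² + (-3.5311)²) = √(28.4689) ≈ 5.3356,
  v_1 = u/||u|| ≈ (0.7497, -0.6618) (||v_1|| = 1).

λ_1 = 10.5311,  λ_2 = 2.4689;  v_1 ≈ (0.7497, -0.6618)
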